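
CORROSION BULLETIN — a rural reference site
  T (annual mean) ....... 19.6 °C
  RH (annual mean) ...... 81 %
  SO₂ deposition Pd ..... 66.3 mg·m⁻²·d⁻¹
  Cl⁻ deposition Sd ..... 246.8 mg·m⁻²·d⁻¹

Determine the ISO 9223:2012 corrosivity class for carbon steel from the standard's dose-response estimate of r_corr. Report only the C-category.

carbon steel: T>10 °C ⇒ hinge -0.054·(19.6−10) = -0.5184
  sulphur-dioxide contribution → 47.16 μm/a
  chloride contribution → 98.45 μm/a
  total first-year rate 145.6 μm/a
ISO 9223 Table 2 (carbon steel): 80 < 146 ≤ 200 μm/a ⇒ C5

C5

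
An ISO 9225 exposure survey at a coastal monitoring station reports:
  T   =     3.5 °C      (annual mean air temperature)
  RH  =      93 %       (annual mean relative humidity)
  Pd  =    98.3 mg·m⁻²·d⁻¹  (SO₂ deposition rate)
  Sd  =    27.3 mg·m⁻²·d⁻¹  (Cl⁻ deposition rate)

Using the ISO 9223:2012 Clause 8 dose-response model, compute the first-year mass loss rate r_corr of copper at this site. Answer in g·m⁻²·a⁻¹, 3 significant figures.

copper: T≤10 °C ⇒ hinge +0.126·(3.5−10) = -0.8190
  SO₂ term: 0.0053·98.3^0.26·exp(0.059·93-0.8190) = 1.86
  Cl⁻ term: 0.01025·27.3^0.27·exp(0.036·93+0.049·3.5) = 0.8453
  sum: 1.86 + 0.8453 → r_corr = 2.706 μm/a
Convert to mass loss: 2.706 μm/a × 8.96 g/cm³ = 24.24 g·m⁻²·a⁻¹

r_corr = 24.2 g·m⁻²·a⁻¹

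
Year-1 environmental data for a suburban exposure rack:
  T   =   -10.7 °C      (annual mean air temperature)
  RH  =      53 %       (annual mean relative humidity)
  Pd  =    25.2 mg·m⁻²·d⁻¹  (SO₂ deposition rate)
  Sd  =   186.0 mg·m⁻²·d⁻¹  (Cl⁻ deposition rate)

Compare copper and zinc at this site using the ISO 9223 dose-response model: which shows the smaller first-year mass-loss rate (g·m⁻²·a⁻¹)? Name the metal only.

copper: temperature factor f = +0.126·(-20.7) = -2.6082
  SO₂ term: 0.0053·25.2^0.26·exp(0.059·53-2.6082) = 0.0206
  Sd branch = 0.01025·Sd^0.27·e^(0.036·RH+0.049·T) = 0.1677 μm/a
  sum: 0.0206 + 0.1677 → r_corr = 0.1883 μm/a
  mass loss = 0.1883 μm/a × 8.96 g/cm³ = 1.687 g·m⁻²·a⁻¹
zinc: T≤10 °C ⇒ hinge +0.038·(-10.7−10) = -0.7866
  SO₂ term: 0.0129·25.2^0.44·exp(0.046·53-0.7866) = 0.2782
  Cl⁻ term: 0.0175·186.0^0.57·exp(0.008·53+0.085·-10.7) = 0.2117
  sum: 0.2782 + 0.2117 → r_corr = 0.49 μm/a
  mass loss = 0.49 μm/a × 7.14 g/cm³ = 3.498 g·m⁻²·a⁻¹
Ordering by g·m⁻²·a⁻¹: zinc (3.5) > copper (1.69)

copper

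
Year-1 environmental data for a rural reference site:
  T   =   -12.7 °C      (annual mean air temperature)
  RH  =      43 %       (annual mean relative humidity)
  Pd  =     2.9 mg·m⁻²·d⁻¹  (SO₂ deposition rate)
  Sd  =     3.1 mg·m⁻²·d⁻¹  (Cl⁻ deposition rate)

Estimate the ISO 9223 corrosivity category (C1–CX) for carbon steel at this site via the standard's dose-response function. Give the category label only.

C1

carbon steel: f(T) = +0.150·(T−10) [T≤10 °C] = -3.4050
  SO₂ term: 1.77·2.9^0.52·exp(0.02·43-3.4050) = 0.2416
  Cl⁻ term: 0.102·3.1^0.62·exp(0.033·43+0.04·-12.7) = 0.5115
  sum: 0.2416 + 0.5115 → r_corr = 0.7532 μm/a
0.753 μm/a falls in (0, 1.3] for carbon steel → category C1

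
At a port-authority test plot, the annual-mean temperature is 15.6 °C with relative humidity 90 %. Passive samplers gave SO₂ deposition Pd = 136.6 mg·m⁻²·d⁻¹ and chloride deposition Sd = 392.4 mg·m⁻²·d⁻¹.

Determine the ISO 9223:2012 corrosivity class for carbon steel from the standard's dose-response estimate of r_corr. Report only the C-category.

carbon steel: temperature factor f = -0.054·(5.6) = -0.3024
  sulphur-dioxide contribution → 102 μm/a
  chloride contribution → 150.5 μm/a
  ⇒ r_corr(carbon steel) = 252.6 μm/a
Category bounds: 200…700 μm/a bracket r_corr ⇒ CX

CX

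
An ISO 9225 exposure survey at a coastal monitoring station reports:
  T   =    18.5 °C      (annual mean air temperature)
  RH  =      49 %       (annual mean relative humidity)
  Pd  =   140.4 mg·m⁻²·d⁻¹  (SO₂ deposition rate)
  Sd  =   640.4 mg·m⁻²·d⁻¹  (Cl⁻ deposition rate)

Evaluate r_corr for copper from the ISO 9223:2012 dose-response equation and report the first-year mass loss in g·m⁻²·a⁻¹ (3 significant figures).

copper: f(T) = -0.080·(T−10) [T>10 °C] = -0.6800
  sulphur-dioxide contribution → 0.1749 μm/a
  chloride contribution → 0.8477 μm/a
  total first-year rate 1.023 μm/a
Convert to mass loss: 1.023 μm/a × 8.96 g/cm³ = 9.163 g·m⁻²·a⁻¹

r_corr = 9.16 g·m⁻²·a⁻¹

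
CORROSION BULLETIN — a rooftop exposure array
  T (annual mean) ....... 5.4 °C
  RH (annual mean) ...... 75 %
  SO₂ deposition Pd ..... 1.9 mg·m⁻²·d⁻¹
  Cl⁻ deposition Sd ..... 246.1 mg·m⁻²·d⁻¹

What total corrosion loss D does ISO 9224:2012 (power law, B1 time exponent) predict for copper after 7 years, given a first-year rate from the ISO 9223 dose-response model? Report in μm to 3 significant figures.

D(7) = 4.29 μm

copper: temperature factor f = +0.126·(-4.6) = -0.5796
  Pd branch = 0.0053·Pd^0.26·e^(0.059·RH+f) = 0.2929 μm/a
  Cl⁻ term: 0.01025·246.1^0.27·exp(0.036·75+0.049·5.4) = 0.8787
  sum: 0.2929 + 0.8787 → r_corr = 1.172 μm/a
ISO 9224: D(t) = r_corr · t^b with b = 0.667 (copper, B1)
  D(7) = 1.172 × 7^0.667 = 1.172 × 3.662 = 4.29 μm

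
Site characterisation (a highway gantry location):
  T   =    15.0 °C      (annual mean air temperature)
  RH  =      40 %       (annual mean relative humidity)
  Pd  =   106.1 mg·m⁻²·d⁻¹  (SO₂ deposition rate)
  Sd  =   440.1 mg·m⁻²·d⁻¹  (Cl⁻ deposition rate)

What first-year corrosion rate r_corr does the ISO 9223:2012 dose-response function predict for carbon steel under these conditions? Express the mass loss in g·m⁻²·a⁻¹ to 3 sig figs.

r_corr = 505 g·m⁻²·a⁻¹

carbon steel: T>10 °C ⇒ hinge -0.054·(15.0−10) = -0.2700
  sulphur-dioxide contribution → 34 μm/a
  chloride contribution → 30.3 μm/a
  total first-year rate 64.3 μm/a
Convert to mass loss: 64.3 μm/a × 7.85 g/cm³ = 504.8 g·m⁻²·a⁻¹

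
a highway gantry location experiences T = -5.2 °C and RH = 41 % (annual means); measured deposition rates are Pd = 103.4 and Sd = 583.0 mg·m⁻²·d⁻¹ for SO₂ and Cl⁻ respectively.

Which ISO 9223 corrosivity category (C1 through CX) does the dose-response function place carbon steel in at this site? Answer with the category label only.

carbon steel: f(T) = +0.150·(T−10) [T≤10 °C] = -2.2800
  SO₂ term: 1.77·103.4^0.52·exp(0.02·41-2.2800) = 4.586
  Sd branch = 0.102·Sd^0.62·e^(0.033·RH+0.04·T) = 16.62 μm/a
  sum: 4.586 + 16.62 → r_corr = 21.2 μm/a
21.2 μm/a falls in (1.3, 25] for carbon steel → category C2

C2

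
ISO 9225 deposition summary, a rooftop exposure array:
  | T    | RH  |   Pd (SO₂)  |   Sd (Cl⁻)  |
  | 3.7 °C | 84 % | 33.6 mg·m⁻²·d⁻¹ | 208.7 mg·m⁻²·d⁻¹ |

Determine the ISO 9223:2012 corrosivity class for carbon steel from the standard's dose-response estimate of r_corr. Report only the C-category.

C4

carbon steel: T≤10 °C ⇒ hinge +0.150·(3.7−10) = -0.9450
  SO₂ term: 1.77·33.6^0.52·exp(0.02·84-0.9450) = 22.95
  Cl⁻ term: 0.102·208.7^0.62·exp(0.033·84+0.04·3.7) = 51.86
  sum: 22.95 + 51.86 → r_corr = 74.82 μm/a
ISO 9223 Table 2 (carbon steel): 50 < 74.8 ≤ 80 μm/a ⇒ C4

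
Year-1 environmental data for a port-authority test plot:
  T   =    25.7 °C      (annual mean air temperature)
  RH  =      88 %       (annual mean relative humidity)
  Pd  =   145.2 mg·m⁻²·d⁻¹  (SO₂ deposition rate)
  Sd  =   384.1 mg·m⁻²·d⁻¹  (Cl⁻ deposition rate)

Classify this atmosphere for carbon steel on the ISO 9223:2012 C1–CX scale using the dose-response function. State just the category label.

CX

carbon steel: temperature factor f = -0.054·(15.7) = -0.8478
  Pd branch = 1.77·Pd^0.52·e^(0.02·RH+f) = 58.66 μm/a
  Cl⁻ term: 0.102·384.1^0.62·exp(0.033·88+0.04·25.7) = 208.3
  sum: 58.66 + 208.3 → r_corr = 266.9 μm/a
Category bounds: 200…700 μm/a bracket r_corr ⇒ CX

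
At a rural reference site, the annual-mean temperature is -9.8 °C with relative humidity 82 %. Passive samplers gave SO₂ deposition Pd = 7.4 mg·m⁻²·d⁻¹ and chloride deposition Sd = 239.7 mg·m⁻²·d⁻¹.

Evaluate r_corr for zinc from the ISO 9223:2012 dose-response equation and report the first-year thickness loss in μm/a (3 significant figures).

zinc: f(T) = +0.038·(T−10) [T≤10 °C] = -0.7524
  sulphur-dioxide contribution → 0.6375 μm/a
  chloride contribution → 0.3331 μm/a
  total first-year rate 0.9706 μm/a

r_corr = 0.971 μm/a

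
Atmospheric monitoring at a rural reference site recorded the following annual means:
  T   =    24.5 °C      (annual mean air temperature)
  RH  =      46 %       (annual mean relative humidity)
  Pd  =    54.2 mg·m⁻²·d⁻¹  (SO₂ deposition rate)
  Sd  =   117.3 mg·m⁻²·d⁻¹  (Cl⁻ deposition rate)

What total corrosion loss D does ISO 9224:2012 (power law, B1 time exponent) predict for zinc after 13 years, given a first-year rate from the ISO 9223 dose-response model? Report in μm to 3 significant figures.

D(13) = 26.5 μm

zinc: f(T) = -0.071·(T−10) [T>10 °C] = -1.0295
  sulphur-dioxide contribution → 0.2215 μm/a
  chloride contribution → 3.067 μm/a
  total first-year rate 3.289 μm/a
Power-law: D(13) = r_corr · 13^0.813
  D(13) = 3.289 × 13^0.813 = 3.289 × 8.047 = 26.47 μm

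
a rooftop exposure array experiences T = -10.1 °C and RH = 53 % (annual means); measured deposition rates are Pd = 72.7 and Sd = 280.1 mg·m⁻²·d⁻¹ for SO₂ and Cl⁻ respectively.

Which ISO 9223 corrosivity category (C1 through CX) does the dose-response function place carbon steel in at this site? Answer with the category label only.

carbon steel: T≤10 °C ⇒ hinge +0.150·(-10.1−10) = -3.0150
  SO₂ term: 1.77·72.7^0.52·exp(0.02·53-3.0150) = 2.328
  Sd branch = 0.102·Sd^0.62·e^(0.033·RH+0.04·T) = 12.88 μm/a
  sum: 2.328 + 12.88 → r_corr = 15.21 μm/a
ISO 9223 Table 2 (carbon steel): 1.3 < 15.2 ≤ 25 μm/a ⇒ C2

C2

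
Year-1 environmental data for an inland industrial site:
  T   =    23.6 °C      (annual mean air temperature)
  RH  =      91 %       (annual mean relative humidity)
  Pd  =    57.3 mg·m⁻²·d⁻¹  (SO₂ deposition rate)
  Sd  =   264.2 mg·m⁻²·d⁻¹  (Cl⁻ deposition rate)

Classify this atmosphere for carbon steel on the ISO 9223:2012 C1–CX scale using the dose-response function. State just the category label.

carbon steel: T>10 °C ⇒ hinge -0.054·(23.6−10) = -0.7344
  sulphur-dioxide contribution → 43.02 μm/a
  chloride contribution → 167.6 μm/a
  ⇒ r_corr(carbon steel) = 210.7 μm/a
211 μm/a falls in (200, 700] for carbon steel → category CX

CX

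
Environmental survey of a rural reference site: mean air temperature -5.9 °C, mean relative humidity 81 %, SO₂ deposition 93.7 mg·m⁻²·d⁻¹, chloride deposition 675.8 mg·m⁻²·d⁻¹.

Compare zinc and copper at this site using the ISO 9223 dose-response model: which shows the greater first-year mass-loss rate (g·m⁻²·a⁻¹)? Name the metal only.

zinc: temperature factor f = +0.038·(-15.9) = -0.6042
  sulphur-dioxide contribution → 2.157 μm/a
  chloride contribution → 0.8311 μm/a
  ⇒ r_corr(zinc) = 2.989 μm/a
  mass loss = 2.989 μm/a × 7.14 g/cm³ = 21.34 g·m⁻²·a⁻¹
copper: temperature factor f = +0.126·(-15.9) = -2.0034
  sulphur-dioxide contribution → 0.2769 μm/a
  chloride contribution → 0.8234 μm/a
  ⇒ r_corr(copper) = 1.1 μm/a
  mass loss = 1.1 μm/a × 8.96 g/cm³ = 9.859 g·m⁻²·a⁻¹
Ordering by g·m⁻²·a⁻¹: zinc (21.3) > copper (9.86)

zinc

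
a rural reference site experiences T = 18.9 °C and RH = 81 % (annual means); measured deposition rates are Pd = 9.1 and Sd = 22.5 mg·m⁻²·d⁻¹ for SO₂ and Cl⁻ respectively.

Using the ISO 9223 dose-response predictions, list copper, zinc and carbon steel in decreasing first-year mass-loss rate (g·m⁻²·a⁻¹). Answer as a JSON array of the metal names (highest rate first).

copper: temperature factor f = -0.080·(8.9) = -0.7120
  SO₂ term: 0.0053·9.1^0.26·exp(0.059·81-0.7120) = 0.5494
  Cl⁻ term: 0.01025·22.5^0.27·exp(0.036·81+0.049·18.9) = 1.108
  r_corr = 0.5494 + 1.108 = 1.657 μm/a
  mass loss = 1.657 μm/a × 8.96 g/cm³ = 14.85 g·m⁻²·a⁻¹
zinc: temperature factor f = -0.071·(8.9) = -0.6319
  SO₂ term: 0.0129·9.1^0.44·exp(0.046·81-0.6319) = 0.7522
  Sd branch = 0.0175·Sd^0.57·e^(0.008·RH+0.085·T) = 0.9838 μm/a
  r_corr = 0.7522 + 0.9838 = 1.736 μm/a
  mass loss = 1.736 μm/a × 7.14 g/cm³ = 12.39 g·m⁻²·a⁻¹
carbon steel: f(T) = -0.054·(T−10) [T>10 °C] = -0.4806
  SO₂ term: 1.77·9.1^0.52·exp(0.02·81-0.4806) = 17.44
  Sd branch = 0.102·Sd^0.62·e^(0.033·RH+0.04·T) = 21.68 μm/a
  sum: 17.44 + 21.68 → r_corr = 39.12 μm/a
  mass loss = 39.12 μm/a × 7.85 g/cm³ = 307.1 g·m⁻²·a⁻¹
Ordering by g·m⁻²·a⁻¹: carbon steel (307) > copper (14.8) > zinc (12.4)

["carbon steel", "copper", "zinc"]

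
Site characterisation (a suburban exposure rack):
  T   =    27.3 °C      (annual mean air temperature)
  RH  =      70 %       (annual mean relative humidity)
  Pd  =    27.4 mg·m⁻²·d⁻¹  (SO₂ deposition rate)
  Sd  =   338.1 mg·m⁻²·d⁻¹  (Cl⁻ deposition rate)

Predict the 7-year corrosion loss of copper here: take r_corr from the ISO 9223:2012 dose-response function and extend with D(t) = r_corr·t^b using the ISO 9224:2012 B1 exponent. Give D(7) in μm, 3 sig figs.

copper: T>10 °C ⇒ hinge -0.080·(27.3−10) = -1.3840
  sulphur-dioxide contribution → 0.1953 μm/a
  chloride contribution → 2.339 μm/a
  ⇒ r_corr(copper) = 2.534 μm/a
Power-law: D(7) = r_corr · 7^0.667
  D(7) = 2.534 × 7^0.667 = 2.534 × 3.662 = 9.278 μm

D(7) = 9.28 μm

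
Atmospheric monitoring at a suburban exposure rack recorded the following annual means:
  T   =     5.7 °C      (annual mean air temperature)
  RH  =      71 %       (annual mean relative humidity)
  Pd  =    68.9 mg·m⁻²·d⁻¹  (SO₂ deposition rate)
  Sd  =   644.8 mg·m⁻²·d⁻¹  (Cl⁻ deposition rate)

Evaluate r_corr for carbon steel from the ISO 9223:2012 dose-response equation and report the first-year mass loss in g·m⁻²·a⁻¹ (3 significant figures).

carbon steel: f(T) = +0.150·(T−10) [T≤10 °C] = -0.6450
  sulphur-dioxide contribution → 34.71 μm/a
  chloride contribution → 73.62 μm/a
  total first-year rate 108.3 μm/a
Convert to mass loss: 108.3 μm/a × 7.85 g/cm³ = 850.4 g·m⁻²·a⁻¹

r_corr = 850 g·m⁻²·a⁻¹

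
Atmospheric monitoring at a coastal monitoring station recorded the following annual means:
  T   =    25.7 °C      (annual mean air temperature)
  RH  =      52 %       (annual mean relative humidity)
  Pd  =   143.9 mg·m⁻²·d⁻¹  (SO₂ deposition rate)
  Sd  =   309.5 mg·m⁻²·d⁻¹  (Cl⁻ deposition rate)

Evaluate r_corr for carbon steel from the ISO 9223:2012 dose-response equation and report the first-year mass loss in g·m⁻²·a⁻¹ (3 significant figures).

carbon steel: temperature factor f = -0.054·(15.7) = -0.8478
  SO₂ term: 1.77·143.9^0.52·exp(0.02·52-0.8478) = 28.42
  Sd branch = 0.102·Sd^0.62·e^(0.033·RH+0.04·T) = 55.53 μm/a
  r_corr = 28.42 + 55.53 = 83.95 μm/a
Convert to mass loss: 83.95 μm/a × 7.85 g/cm³ = 659 g·m⁻²·a⁻¹

r_corr = 659 g·m⁻²·a⁻¹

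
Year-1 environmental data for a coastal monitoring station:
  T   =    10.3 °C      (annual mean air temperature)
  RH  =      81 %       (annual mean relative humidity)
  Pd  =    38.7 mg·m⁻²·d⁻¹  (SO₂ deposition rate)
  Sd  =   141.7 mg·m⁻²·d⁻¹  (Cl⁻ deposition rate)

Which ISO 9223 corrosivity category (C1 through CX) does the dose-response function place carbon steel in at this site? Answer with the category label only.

C5

carbon steel: f(T) = -0.054·(T−10) [T>10 °C] = -0.0162
  sulphur-dioxide contribution → 58.9 μm/a
  chloride contribution → 48.11 μm/a
  total first-year rate 107 μm/a
Category bounds: 80…200 μm/a bracket r_corr ⇒ C5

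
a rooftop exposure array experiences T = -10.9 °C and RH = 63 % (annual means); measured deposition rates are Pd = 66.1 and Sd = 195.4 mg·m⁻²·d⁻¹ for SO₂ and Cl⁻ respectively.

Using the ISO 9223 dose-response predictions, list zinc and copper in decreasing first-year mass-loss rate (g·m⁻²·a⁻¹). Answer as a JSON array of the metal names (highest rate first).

zinc: temperature factor f = +0.038·(-20.9) = -0.7942
  SO₂ term: 0.0129·66.1^0.44·exp(0.046·63-0.7942) = 0.6686
  Cl⁻ term: 0.0175·195.4^0.57·exp(0.008·63+0.085·-10.9) = 0.2319
  sum: 0.6686 + 0.2319 → r_corr = 0.9005 μm/a
  mass loss = 0.9005 μm/a × 7.14 g/cm³ = 6.43 g·m⁻²·a⁻¹
copper: f(T) = +0.126·(T−10) [T≤10 °C] = -2.6334
  Pd branch = 0.0053·Pd^0.26·e^(0.059·RH+f) = 0.04657 μm/a
  Sd branch = 0.01025·Sd^0.27·e^(0.036·RH+0.049·T) = 0.2412 μm/a
  sum: 0.04657 + 0.2412 → r_corr = 0.2877 μm/a
  mass loss = 0.2877 μm/a × 8.96 g/cm³ = 2.578 g·m⁻²·a⁻¹
Ordering by g·m⁻²·a⁻¹: zinc (6.43) > copper (2.58)

["zinc", "copper"]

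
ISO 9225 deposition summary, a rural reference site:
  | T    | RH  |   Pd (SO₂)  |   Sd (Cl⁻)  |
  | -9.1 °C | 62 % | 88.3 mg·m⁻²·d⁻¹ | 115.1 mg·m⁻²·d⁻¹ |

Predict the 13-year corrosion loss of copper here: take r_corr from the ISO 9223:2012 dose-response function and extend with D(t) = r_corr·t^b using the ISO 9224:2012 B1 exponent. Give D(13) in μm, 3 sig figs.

D(13) = 1.55 μm

copper: temperature factor f = +0.126·(-19.1) = -2.4066
  Pd branch = 0.0053·Pd^0.26·e^(0.059·RH+f) = 0.05939 μm/a
  Sd branch = 0.01025·Sd^0.27·e^(0.036·RH+0.049·T) = 0.2202 μm/a
  r_corr = 0.05939 + 0.2202 = 0.2796 μm/a
Power-law: D(13) = r_corr · 13^0.667
  D(13) = 0.2796 × 13^0.667 = 0.2796 × 5.534 = 1.547 μm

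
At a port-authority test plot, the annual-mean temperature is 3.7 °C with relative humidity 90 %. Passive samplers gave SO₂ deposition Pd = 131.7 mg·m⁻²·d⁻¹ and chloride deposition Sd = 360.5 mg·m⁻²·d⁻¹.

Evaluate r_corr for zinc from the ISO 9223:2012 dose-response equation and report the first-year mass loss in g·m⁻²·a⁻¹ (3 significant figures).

r_corr = 49.1 g·m⁻²·a⁻¹

zinc: f(T) = +0.038·(T−10) [T≤10 °C] = -0.2394
  Pd branch = 0.0129·Pd^0.44·e^(0.046·RH+f) = 5.46 μm/a
  Cl⁻ term: 0.0175·360.5^0.57·exp(0.008·90+0.085·3.7) = 1.412
  sum: 5.46 + 1.412 → r_corr = 6.872 μm/a
Convert to mass loss: 6.872 μm/a × 7.14 g/cm³ = 49.07 g·m⁻²·a⁻¹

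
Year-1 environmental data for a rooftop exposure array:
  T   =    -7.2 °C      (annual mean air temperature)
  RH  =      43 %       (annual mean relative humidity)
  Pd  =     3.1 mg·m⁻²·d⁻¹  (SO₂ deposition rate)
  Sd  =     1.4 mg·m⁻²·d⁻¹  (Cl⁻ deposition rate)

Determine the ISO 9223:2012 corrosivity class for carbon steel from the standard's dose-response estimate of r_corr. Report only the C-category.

C1

carbon steel: f(T) = +0.150·(T−10) [T≤10 °C] = -2.5800
  SO₂ term: 1.77·3.1^0.52·exp(0.02·43-2.5800) = 0.5708
  Sd branch = 0.102·Sd^0.62·e^(0.033·RH+0.04·T) = 0.3894 μm/a
  r_corr = 0.5708 + 0.3894 = 0.9602 μm/a
0.96 μm/a falls in (0, 1.3] for carbon steel → category C1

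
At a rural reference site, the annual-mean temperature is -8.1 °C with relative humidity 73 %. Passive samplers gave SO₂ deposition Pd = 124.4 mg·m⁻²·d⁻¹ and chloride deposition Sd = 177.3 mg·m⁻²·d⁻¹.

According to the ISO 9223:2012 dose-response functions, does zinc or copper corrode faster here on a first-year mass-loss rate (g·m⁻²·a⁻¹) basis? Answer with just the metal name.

zinc

zinc: temperature factor f = +0.038·(-18.1) = -0.6878
  sulphur-dioxide contribution → 1.556 μm/a
  chloride contribution → 0.3016 μm/a
  total first-year rate 1.857 μm/a
  mass loss = 1.857 μm/a × 7.14 g/cm³ = 13.26 g·m⁻²·a⁻¹
copper: temperature factor f = +0.126·(-18.1) = -2.2806
  sulphur-dioxide contribution → 0.1409 μm/a
  chloride contribution → 0.3862 μm/a
  ⇒ r_corr(copper) = 0.5271 μm/a
  mass loss = 0.5271 μm/a × 8.96 g/cm³ = 4.723 g·m⁻²·a⁻¹
Ordering by g·m⁻²·a⁻¹: zinc (13.3) > copper (4.72)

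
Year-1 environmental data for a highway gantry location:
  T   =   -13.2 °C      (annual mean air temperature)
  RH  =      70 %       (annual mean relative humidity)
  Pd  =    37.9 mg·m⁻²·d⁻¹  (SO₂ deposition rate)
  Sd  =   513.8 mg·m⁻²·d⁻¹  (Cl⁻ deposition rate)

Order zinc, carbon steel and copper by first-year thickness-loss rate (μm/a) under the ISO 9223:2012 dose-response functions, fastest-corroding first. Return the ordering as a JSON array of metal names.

zinc: T≤10 °C ⇒ hinge +0.038·(-13.2−10) = -0.8816
  sulphur-dioxide contribution → 0.6618 μm/a
  chloride contribution → 0.35 μm/a
  total first-year rate 1.012 μm/a
carbon steel: T≤10 °C ⇒ hinge +0.150·(-13.2−10) = -3.4800
  sulphur-dioxide contribution → 1.464 μm/a
  chloride contribution → 29.05 μm/a
  ⇒ r_corr(carbon steel) = 30.52 μm/a
copper: f(T) = +0.126·(T−10) [T≤10 °C] = -2.9232
  sulphur-dioxide contribution → 0.04559 μm/a
  chloride contribution → 0.3599 μm/a
  total first-year rate 0.4055 μm/a
Ordering by μm/a: carbon steel (30.5) > zinc (1.01) > copper (0.405)

["carbon steel", "zinc", "copper"]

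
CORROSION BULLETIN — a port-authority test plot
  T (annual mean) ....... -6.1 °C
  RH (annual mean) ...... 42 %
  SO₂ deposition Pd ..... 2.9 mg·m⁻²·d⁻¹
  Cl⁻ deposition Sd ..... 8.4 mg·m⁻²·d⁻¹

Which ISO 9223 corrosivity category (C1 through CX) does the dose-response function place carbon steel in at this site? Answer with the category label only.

C2

carbon steel: temperature factor f = +0.150·(-16.1) = -2.4150
  sulphur-dioxide contribution → 0.6374 μm/a
  chloride contribution → 1.196 μm/a
  total first-year rate 1.833 μm/a
Category bounds: 1.3…25 μm/a bracket r_corr ⇒ C2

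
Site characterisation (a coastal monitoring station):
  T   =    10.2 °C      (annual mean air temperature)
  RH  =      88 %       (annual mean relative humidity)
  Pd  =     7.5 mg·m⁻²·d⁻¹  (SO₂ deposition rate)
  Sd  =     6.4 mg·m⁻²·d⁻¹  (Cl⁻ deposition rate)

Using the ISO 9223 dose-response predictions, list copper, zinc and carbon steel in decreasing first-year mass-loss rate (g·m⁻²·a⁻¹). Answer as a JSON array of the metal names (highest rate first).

["carbon steel", "copper", "zinc"]

copper: temperature factor f = -0.080·(0.2) = -0.0160
  sulphur-dioxide contribution → 1.584 μm/a
  chloride contribution → 0.6627 μm/a
  ⇒ r_corr(copper) = 2.246 μm/a
  mass loss = 2.246 μm/a × 8.96 g/cm³ = 20.13 g·m⁻²·a⁻¹
zinc: f(T) = -0.071·(T−10) [T>10 °C] = -0.0142
  sulphur-dioxide contribution → 1.768 μm/a
  chloride contribution → 0.2426 μm/a
  total first-year rate 2.011 μm/a
  mass loss = 2.011 μm/a × 7.14 g/cm³ = 14.36 g·m⁻²·a⁻¹
carbon steel: f(T) = -0.054·(T−10) [T>10 °C] = -0.0108
  sulphur-dioxide contribution → 29.02 μm/a
  chloride contribution → 8.847 μm/a
  ⇒ r_corr(carbon steel) = 37.87 μm/a
  mass loss = 37.87 μm/a × 7.85 g/cm³ = 297.2 g·m⁻²·a⁻¹
Ordering by g·m⁻²·a⁻¹: carbon steel (297) > copper (20.1) > zinc (14.4)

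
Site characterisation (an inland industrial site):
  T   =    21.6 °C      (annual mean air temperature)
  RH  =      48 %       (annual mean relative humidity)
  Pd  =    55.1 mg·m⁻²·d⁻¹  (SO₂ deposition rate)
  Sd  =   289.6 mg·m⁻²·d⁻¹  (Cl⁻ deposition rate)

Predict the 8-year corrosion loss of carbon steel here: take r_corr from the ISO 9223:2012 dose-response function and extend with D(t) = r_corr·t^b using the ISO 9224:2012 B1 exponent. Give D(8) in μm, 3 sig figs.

carbon steel: f(T) = -0.054·(T−10) [T>10 °C] = -0.6264
  SO₂ term: 1.77·55.1^0.52·exp(0.02·48-0.6264) = 19.87
  Sd branch = 0.102·Sd^0.62·e^(0.033·RH+0.04·T) = 39.63 μm/a
  sum: 19.87 + 39.63 → r_corr = 59.51 μm/a
Power-law: D(8) = r_corr · 8^0.523
  D(8) = 59.51 × 8^0.523 = 59.51 × 2.967 = 176.6 μm

D(8) = 177 μm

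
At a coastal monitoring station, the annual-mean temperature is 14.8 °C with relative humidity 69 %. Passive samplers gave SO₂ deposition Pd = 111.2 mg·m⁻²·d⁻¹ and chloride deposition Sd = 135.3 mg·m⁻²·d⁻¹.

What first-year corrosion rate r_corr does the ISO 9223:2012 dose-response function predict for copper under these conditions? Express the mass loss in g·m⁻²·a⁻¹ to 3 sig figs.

copper: f(T) = -0.080·(T−10) [T>10 °C] = -0.3840
  SO₂ term: 0.0053·111.2^0.26·exp(0.059·69-0.3840) = 0.7203
  Cl⁻ term: 0.01025·135.3^0.27·exp(0.036·69+0.049·14.8) = 0.9548
  r_corr = 0.7203 + 0.9548 = 1.675 μm/a
Convert to mass loss: 1.675 μm/a × 8.96 g/cm³ = 15.01 g·m⁻²·a⁻¹

r_corr = 15.0 g·m⁻²·a⁻¹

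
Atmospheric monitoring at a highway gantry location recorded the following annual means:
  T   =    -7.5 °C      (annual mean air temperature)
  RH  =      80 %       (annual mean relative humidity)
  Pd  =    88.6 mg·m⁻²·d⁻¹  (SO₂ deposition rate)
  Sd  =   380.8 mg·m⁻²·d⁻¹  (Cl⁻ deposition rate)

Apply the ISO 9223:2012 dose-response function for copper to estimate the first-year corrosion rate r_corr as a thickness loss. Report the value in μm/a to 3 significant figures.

copper: temperature factor f = +0.126·(-17.5) = -2.2050
  SO₂ term: 0.0053·88.6^0.26·exp(0.059·80-2.2050) = 0.2103
  Cl⁻ term: 0.01025·380.8^0.27·exp(0.036·80+0.049·-7.5) = 0.629
  sum: 0.2103 + 0.629 → r_corr = 0.8393 μm/a

r_corr = 0.839 μm/a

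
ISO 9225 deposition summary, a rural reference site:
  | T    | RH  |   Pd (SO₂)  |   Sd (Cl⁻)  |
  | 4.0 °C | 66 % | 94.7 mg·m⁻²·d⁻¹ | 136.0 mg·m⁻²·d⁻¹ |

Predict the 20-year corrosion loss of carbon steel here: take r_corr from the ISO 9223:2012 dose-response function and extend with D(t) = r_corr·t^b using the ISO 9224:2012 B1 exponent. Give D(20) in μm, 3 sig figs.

carbon steel: f(T) = +0.150·(T−10) [T≤10 °C] = -0.9000
  sulphur-dioxide contribution → 28.71 μm/a
  chloride contribution → 22.22 μm/a
  ⇒ r_corr(carbon steel) = 50.93 μm/a
Power-law: D(20) = r_corr · 20^0.523
  D(20) = 50.93 × 20^0.523 = 50.93 × 4.791 = 244 μm

D(20) = 244 μm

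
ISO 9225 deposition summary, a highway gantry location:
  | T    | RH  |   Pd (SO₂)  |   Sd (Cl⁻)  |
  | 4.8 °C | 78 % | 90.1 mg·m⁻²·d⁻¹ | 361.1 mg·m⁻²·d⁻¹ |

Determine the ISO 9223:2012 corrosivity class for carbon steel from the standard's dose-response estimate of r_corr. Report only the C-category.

C5

carbon steel: temperature factor f = +0.150·(-5.2) = -0.7800
  Pd branch = 1.77·Pd^0.52·e^(0.02·RH+f) = 40.1 μm/a
  Sd branch = 0.102·Sd^0.62·e^(0.033·RH+0.04·T) = 62.46 μm/a
  sum: 40.1 + 62.46 → r_corr = 102.6 μm/a
103 μm/a falls in (80, 200] for carbon steel → category C5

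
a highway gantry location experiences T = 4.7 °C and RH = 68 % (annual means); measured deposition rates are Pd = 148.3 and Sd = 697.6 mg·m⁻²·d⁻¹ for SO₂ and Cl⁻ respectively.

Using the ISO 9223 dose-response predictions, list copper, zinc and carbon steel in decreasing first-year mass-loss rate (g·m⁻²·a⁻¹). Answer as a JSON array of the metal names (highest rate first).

["carbon steel", "zinc", "copper"]

copper: f(T) = +0.126·(T−10) [T≤10 °C] = -0.6678
  sulphur-dioxide contribution → 0.551 μm/a
  chloride contribution → 0.8743 μm/a
  total first-year rate 1.425 μm/a
  mass loss = 1.425 μm/a × 8.96 g/cm³ = 12.77 g·m⁻²·a⁻¹
zinc: T≤10 °C ⇒ hinge +0.038·(4.7−10) = -0.2014
  sulphur-dioxide contribution → 2.172 μm/a
  chloride contribution → 1.878 μm/a
  total first-year rate 4.05 μm/a
  mass loss = 4.05 μm/a × 7.14 g/cm³ = 28.92 g·m⁻²·a⁻¹
carbon steel: temperature factor f = +0.150·(-5.3) = -0.7950
  sulphur-dioxide contribution → 41.91 μm/a
  chloride contribution → 67.27 μm/a
  ⇒ r_corr(carbon steel) = 109.2 μm/a
  mass loss = 109.2 μm/a × 7.85 g/cm³ = 857.1 g·m⁻²·a⁻¹
Ordering by g·m⁻²·a⁻¹: carbon steel (857) > zinc (28.9) > copper (12.8)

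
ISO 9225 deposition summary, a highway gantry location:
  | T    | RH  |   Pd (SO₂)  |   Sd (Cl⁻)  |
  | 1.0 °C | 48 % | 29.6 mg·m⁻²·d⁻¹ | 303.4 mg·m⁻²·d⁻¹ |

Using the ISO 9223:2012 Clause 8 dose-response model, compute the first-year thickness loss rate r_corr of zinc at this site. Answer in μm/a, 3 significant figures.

r_corr = 1.10 μm/a

zinc: temperature factor f = +0.038·(-9.0) = -0.3420
  sulphur-dioxide contribution → 0.3701 μm/a
  chloride contribution → 0.7269 μm/a
  total first-year rate 1.097 μm/a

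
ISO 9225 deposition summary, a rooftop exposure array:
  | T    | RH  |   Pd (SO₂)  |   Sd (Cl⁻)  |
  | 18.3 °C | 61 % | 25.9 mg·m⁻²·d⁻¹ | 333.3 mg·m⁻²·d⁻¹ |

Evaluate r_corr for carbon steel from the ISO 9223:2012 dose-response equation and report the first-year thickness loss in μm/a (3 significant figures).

carbon steel: temperature factor f = -0.054·(8.3) = -0.4482
  Pd branch = 1.77·Pd^0.52·e^(0.02·RH+f) = 20.8 μm/a
  Cl⁻ term: 0.102·333.3^0.62·exp(0.033·61+0.04·18.3) = 58.2
  sum: 20.8 + 58.2 → r_corr = 79 μm/a

r_corr = 79.0 μm/a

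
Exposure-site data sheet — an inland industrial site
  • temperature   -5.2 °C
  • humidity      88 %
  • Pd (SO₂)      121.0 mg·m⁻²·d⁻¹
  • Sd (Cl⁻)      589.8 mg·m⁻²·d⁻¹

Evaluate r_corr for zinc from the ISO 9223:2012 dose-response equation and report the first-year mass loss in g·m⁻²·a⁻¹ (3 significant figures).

r_corr = 30.6 g·m⁻²·a⁻¹

zinc: T≤10 °C ⇒ hinge +0.038·(-5.2−10) = -0.5776
  Pd branch = 0.0129·Pd^0.44·e^(0.046·RH+f) = 3.421 μm/a
  Cl⁻ term: 0.0175·589.8^0.57·exp(0.008·88+0.085·-5.2) = 0.8632
  sum: 3.421 + 0.8632 → r_corr = 4.285 μm/a
Convert to mass loss: 4.285 μm/a × 7.14 g/cm³ = 30.59 g·m⁻²·a⁻¹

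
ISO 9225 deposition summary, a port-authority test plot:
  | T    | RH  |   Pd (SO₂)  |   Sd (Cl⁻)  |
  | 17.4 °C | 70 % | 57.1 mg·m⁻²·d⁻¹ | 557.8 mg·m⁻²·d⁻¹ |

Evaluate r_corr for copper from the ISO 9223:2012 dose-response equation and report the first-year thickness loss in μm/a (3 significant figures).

copper: T>10 °C ⇒ hinge -0.080·(17.4−10) = -0.5920
  SO₂ term: 0.0053·57.1^0.26·exp(0.059·70-0.5920) = 0.5218
  Sd branch = 0.01025·Sd^0.27·e^(0.036·RH+0.049·T) = 1.648 μm/a
  r_corr = 0.5218 + 1.648 = 2.17 μm/a

r_corr = 2.17 μm/a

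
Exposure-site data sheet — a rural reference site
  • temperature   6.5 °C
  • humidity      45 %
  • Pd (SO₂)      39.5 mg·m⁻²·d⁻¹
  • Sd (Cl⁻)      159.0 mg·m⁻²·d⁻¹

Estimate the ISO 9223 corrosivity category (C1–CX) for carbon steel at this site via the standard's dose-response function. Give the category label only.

C3

carbon steel: T≤10 °C ⇒ hinge +0.150·(6.5−10) = -0.5250
  Pd branch = 1.77·Pd^0.52·e^(0.02·RH+f) = 17.42 μm/a
  Cl⁻ term: 0.102·159.0^0.62·exp(0.033·45+0.04·6.5) = 13.53
  sum: 17.42 + 13.53 → r_corr = 30.95 μm/a
Category bounds: 25…50 μm/a bracket r_corr ⇒ C3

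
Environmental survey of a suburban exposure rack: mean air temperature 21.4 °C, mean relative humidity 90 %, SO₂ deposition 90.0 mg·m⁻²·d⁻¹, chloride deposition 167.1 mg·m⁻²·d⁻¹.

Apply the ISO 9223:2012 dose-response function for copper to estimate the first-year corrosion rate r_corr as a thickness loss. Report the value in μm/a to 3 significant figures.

copper: T>10 °C ⇒ hinge -0.080·(21.4−10) = -0.9120
  SO₂ term: 0.0053·90.0^0.26·exp(0.059·90-0.9120) = 1.388
  Sd branch = 0.01025·Sd^0.27·e^(0.036·RH+0.049·T) = 2.975 μm/a
  r_corr = 1.388 + 2.975 = 4.363 μm/a

r_corr = 4.36 μm/a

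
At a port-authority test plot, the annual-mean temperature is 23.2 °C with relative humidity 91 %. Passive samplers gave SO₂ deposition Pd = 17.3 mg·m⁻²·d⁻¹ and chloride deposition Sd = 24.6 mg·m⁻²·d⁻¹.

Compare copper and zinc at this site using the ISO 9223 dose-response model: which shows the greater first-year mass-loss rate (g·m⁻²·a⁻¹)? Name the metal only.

copper: temperature factor f = -0.080·(13.2) = -1.0560
  sulphur-dioxide contribution → 0.8304 μm/a
  chloride contribution → 2.008 μm/a
  total first-year rate 2.838 μm/a
  mass loss = 2.838 μm/a × 8.96 g/cm³ = 25.43 g·m⁻²·a⁻¹
zinc: temperature factor f = -0.071·(13.2) = -0.9372
  sulphur-dioxide contribution → 1.165 μm/a
  chloride contribution → 1.616 μm/a
  total first-year rate 2.781 μm/a
  mass loss = 2.781 μm/a × 7.14 g/cm³ = 19.86 g·m⁻²·a⁻¹
Ordering by g·m⁻²·a⁻¹: copper (25.4) > zinc (19.9)

copper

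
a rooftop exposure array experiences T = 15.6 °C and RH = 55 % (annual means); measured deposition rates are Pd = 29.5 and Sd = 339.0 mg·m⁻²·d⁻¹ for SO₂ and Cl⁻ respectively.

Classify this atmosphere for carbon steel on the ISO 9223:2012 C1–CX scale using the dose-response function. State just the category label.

C4

carbon steel: temperature factor f = -0.054·(5.6) = -0.3024
  Pd branch = 1.77·Pd^0.52·e^(0.02·RH+f) = 22.84 μm/a
  Cl⁻ term: 0.102·339.0^0.62·exp(0.033·55+0.04·15.6) = 43.31
  sum: 22.84 + 43.31 → r_corr = 66.15 μm/a
66.1 μm/a falls in (50, 80] for carbon steel → category C4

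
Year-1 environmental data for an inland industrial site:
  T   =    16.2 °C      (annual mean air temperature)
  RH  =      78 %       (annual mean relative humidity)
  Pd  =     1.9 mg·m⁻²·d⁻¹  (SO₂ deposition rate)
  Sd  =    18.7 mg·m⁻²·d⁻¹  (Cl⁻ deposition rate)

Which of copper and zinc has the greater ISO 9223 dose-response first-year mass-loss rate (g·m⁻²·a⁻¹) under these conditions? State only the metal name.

copper: temperature factor f = -0.080·(6.2) = -0.4960
  Pd branch = 0.0053·Pd^0.26·e^(0.059·RH+f) = 0.3802 μm/a
  Cl⁻ term: 0.01025·18.7^0.27·exp(0.036·78+0.049·16.2) = 0.8286
  r_corr = 0.3802 + 0.8286 = 1.209 μm/a
  mass loss = 1.209 μm/a × 8.96 g/cm³ = 10.83 g·m⁻²·a⁻¹
zinc: f(T) = -0.071·(T−10) [T>10 °C] = -0.4402
  SO₂ term: 0.0129·1.9^0.44·exp(0.046·78-0.4402) = 0.3984
  Sd branch = 0.0175·Sd^0.57·e^(0.008·RH+0.085·T) = 0.6871 μm/a
  r_corr = 0.3984 + 0.6871 = 1.085 μm/a
  mass loss = 1.085 μm/a × 7.14 g/cm³ = 7.75 g·m⁻²·a⁻¹
Ordering by g·m⁻²·a⁻¹: copper (10.8) > zinc (7.75)

copper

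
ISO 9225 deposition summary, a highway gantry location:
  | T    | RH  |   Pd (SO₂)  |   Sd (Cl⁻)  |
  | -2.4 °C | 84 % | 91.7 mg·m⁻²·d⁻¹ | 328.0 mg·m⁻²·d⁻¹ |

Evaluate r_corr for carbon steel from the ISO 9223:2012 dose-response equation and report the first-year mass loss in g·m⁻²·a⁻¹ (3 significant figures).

carbon steel: temperature factor f = +0.150·(-12.4) = -1.8600
  Pd branch = 1.77·Pd^0.52·e^(0.02·RH+f) = 15.5 μm/a
  Cl⁻ term: 0.102·328.0^0.62·exp(0.033·84+0.04·-2.4) = 53.78
  r_corr = 15.5 + 53.78 = 69.28 μm/a
Convert to mass loss: 69.28 μm/a × 7.85 g/cm³ = 543.8 g·m⁻²·a⁻¹

r_corr = 544 g·m⁻²·a⁻¹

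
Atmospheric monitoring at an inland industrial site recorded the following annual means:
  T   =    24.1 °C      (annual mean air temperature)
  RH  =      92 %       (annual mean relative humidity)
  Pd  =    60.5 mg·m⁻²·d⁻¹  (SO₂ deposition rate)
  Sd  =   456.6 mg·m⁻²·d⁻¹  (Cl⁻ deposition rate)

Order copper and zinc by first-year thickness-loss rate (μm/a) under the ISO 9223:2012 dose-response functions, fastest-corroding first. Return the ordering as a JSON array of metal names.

["zinc", "copper"]

copper: T>10 °C ⇒ hinge -0.080·(24.1−10) = -1.1280
  Pd branch = 0.0053·Pd^0.26·e^(0.059·RH+f) = 1.135 μm/a
  Cl⁻ term: 0.01025·456.6^0.27·exp(0.036·92+0.049·24.1) = 4.787
  r_corr = 1.135 + 4.787 = 5.922 μm/a
zinc: T>10 °C ⇒ hinge -0.071·(24.1−10) = -1.0011
  SO₂ term: 0.0129·60.5^0.44·exp(0.046·92-1.0011) = 1.985
  Cl⁻ term: 0.0175·456.6^0.57·exp(0.008·92+0.085·24.1) = 9.295
  sum: 1.985 + 9.295 → r_corr = 11.28 μm/a
Ordering by μm/a: zinc (11.3) > copper (5.92)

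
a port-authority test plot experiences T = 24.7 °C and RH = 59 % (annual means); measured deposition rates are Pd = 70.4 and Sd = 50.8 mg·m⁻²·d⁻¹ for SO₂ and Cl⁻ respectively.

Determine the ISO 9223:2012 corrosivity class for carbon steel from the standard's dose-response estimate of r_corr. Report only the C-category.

C3

carbon steel: f(T) = -0.054·(T−10) [T>10 °C] = -0.7938
  Pd branch = 1.77·Pd^0.52·e^(0.02·RH+f) = 23.79 μm/a
  Sd branch = 0.102·Sd^0.62·e^(0.033·RH+0.04·T) = 21.92 μm/a
  r_corr = 23.79 + 21.92 = 45.71 μm/a
ISO 9223 Table 2 (carbon steel): 25 < 45.7 ≤ 50 μm/a ⇒ C3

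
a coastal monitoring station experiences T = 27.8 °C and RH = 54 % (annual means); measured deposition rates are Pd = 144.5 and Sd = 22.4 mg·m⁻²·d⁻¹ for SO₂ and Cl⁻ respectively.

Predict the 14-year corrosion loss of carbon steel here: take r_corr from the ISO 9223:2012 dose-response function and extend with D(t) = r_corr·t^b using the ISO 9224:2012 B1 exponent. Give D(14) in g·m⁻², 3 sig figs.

carbon steel: f(T) = -0.054·(T−10) [T>10 °C] = -0.9612
  SO₂ term: 1.77·144.5^0.52·exp(0.02·54-0.9612) = 26.47
  Sd branch = 0.102·Sd^0.62·e^(0.033·RH+0.04·T) = 12.66 μm/a
  sum: 26.47 + 12.66 → r_corr = 39.13 μm/a
Long-term exponent b (ISO 9224 Table 2, B1) = 0.523
  D(14) = 39.13 × 14^0.523 = 39.13 × 3.976 = 155.6 μm
  Mass loss = 155.6 μm × 7.85 g/cm³ = 1221 g·m⁻²

D(14) = 1.22e+03 g·m⁻²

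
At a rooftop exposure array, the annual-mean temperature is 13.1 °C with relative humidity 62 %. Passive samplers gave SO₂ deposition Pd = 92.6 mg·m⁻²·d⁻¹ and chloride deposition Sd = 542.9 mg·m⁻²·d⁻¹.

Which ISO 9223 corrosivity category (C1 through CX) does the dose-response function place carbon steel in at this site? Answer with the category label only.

carbon steel: temperature factor f = -0.054·(3.1) = -0.1674
  SO₂ term: 1.77·92.6^0.52·exp(0.02·62-0.1674) = 54.5
  Sd branch = 0.102·Sd^0.62·e^(0.033·RH+0.04·T) = 66.11 μm/a
  sum: 54.5 + 66.11 → r_corr = 120.6 μm/a
ISO 9223 Table 2 (carbon steel): 80 < 121 ≤ 200 μm/a ⇒ C5

C5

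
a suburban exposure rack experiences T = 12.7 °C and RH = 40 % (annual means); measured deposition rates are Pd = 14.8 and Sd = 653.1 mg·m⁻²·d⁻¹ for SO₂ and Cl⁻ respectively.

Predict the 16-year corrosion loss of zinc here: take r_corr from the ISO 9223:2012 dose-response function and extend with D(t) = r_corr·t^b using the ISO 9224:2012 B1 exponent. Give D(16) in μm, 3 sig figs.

D(16) = 29.3 μm

zinc: temperature factor f = -0.071·(2.7) = -0.1917
  SO₂ term: 0.0129·14.8^0.44·exp(0.046·40-0.1917) = 0.2195
  Sd branch = 0.0175·Sd^0.57·e^(0.008·RH+0.085·T) = 2.853 μm/a
  r_corr = 0.2195 + 2.853 = 3.073 μm/a
Power-law: D(16) = r_corr · 16^0.813
  D(16) = 3.073 × 16^0.813 = 3.073 × 9.527 = 29.28 μm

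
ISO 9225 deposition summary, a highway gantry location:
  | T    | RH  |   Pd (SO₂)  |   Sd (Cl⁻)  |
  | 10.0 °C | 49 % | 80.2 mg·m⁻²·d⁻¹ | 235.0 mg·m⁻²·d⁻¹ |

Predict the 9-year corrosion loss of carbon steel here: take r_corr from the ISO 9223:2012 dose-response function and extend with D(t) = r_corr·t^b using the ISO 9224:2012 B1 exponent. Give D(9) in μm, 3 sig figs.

D(9) = 217 μm

carbon steel: T≤10 °C ⇒ hinge +0.150·(10.0−10) = +0.0000
  sulphur-dioxide contribution → 46.11 μm/a
  chloride contribution → 22.63 μm/a
  ⇒ r_corr(carbon steel) = 68.73 μm/a
Long-term exponent b (ISO 9224 Table 2, B1) = 0.523
  D(9) = 68.73 × 9^0.523 = 68.73 × 3.156 = 216.9 μm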